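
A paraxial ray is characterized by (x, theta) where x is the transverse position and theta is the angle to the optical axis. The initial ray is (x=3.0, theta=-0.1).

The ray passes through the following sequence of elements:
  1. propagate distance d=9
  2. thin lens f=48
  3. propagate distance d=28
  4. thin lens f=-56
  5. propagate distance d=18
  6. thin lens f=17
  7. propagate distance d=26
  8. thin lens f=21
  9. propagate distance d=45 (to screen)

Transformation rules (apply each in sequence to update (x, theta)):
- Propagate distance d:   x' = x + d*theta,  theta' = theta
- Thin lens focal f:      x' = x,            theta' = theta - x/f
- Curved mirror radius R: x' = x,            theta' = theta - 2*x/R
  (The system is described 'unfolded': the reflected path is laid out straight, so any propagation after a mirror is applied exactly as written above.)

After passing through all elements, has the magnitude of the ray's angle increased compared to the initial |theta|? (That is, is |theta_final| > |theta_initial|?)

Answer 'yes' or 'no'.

Answer: yes

Derivation:
Initial: x=3.0000 theta=-0.1000
After 1 (propagate distance d=9): x=2.1000 theta=-0.1000
After 2 (thin lens f=48): x=2.1000 theta=-23/160 (≈-0.1438)
After 3 (propagate distance d=28): x=-1.9250 theta=-23/160 (≈-0.1438)
After 4 (thin lens f=-56): x=-1.9250 theta=-57/320 (≈-0.1781)
After 5 (propagate distance d=18): x=-821/160 (≈-5.1313) theta=-57/320 (≈-0.1781)
After 6 (thin lens f=17): x=-821/160 (≈-5.1313) theta=673/5440 (≈0.1237)
After 7 (propagate distance d=26): x=-651/340 (≈-1.9147) theta=673/5440 (≈0.1237)
After 8 (thin lens f=21): x=-651/340 (≈-1.9147) theta=1169/5440 (≈0.2149)
After 9 (propagate distance d=45 (to screen)): x=42189/5440 (≈7.7553) theta=1169/5440 (≈0.2149)
|theta_initial|=0.1000 |theta_final|=1169/5440 (≈0.2149) -> increased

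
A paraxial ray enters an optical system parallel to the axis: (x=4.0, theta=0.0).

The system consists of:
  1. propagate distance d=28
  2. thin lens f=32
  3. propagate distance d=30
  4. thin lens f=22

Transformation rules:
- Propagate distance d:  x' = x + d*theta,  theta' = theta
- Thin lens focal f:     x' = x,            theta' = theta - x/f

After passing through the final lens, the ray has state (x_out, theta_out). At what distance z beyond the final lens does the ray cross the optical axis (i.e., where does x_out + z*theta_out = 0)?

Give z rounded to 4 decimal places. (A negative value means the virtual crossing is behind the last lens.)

Answer: 1.8333

Derivation:
Initial: x=4.0000 theta=0.0000
After 1 (propagate distance d=28): x=4.0000 theta=0.0000
After 2 (thin lens f=32): x=4.0000 theta=-0.1250
After 3 (propagate distance d=30): x=0.2500 theta=-0.1250
After 4 (thin lens f=22): x=0.2500 theta=-3/22 (≈-0.1364)
z_focus = -x_out/theta_out = -(0.2500)/(-3/22) = 11/6 ≈ 1.8333
Rounded to 4 decimal places: z = 1.8333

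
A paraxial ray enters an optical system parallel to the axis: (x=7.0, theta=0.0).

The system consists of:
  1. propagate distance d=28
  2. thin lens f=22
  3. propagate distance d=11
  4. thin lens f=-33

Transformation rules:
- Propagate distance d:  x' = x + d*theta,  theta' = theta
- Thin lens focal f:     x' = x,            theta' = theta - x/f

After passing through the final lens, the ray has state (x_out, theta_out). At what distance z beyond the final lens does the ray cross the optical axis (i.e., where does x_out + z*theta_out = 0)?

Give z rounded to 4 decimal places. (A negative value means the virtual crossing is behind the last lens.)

Initial: x=7.0000 theta=0.0000
After 1 (propagate distance d=28): x=7.0000 theta=0.0000
After 2 (thin lens f=22): x=7.0000 theta=-7/22 (≈-0.3182)
After 3 (propagate distance d=11): x=3.5000 theta=-7/22 (≈-0.3182)
After 4 (thin lens f=-33): x=3.5000 theta=-7/33 (≈-0.2121)
z_focus = -x_out/theta_out = -(3.5000)/(-7/33) = 16.5000
Rounded to 4 decimal places: z = 16.5000

Answer: 16.5000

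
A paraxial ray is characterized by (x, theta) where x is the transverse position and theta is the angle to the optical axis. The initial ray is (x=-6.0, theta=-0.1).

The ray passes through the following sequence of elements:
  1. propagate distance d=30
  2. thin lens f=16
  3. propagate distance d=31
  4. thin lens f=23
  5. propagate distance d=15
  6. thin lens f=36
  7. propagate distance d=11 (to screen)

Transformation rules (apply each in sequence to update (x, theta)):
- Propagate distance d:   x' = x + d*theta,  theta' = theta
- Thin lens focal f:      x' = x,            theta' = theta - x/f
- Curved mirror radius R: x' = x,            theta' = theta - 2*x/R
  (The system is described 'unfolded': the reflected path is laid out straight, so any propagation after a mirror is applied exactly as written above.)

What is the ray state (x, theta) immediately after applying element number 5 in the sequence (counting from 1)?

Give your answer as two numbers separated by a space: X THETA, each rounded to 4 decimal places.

Answer: 8.7940 0.2304

Derivation:
Initial: x=-6.0000 theta=-0.1000
After 1 (propagate distance d=30): x=-9.0000 theta=-0.1000
After 2 (thin lens f=16): x=-9.0000 theta=0.4625
After 3 (propagate distance d=31): x=5.3375 theta=0.4625
After 4 (thin lens f=23): x=5.3375 theta=53/230 (≈0.2304)
After 5 (propagate distance d=15): x=16181/1840 (≈8.7940) theta=53/230 (≈0.2304)
Rounded to 4 decimal places: x = 8.7940, theta = 0.2304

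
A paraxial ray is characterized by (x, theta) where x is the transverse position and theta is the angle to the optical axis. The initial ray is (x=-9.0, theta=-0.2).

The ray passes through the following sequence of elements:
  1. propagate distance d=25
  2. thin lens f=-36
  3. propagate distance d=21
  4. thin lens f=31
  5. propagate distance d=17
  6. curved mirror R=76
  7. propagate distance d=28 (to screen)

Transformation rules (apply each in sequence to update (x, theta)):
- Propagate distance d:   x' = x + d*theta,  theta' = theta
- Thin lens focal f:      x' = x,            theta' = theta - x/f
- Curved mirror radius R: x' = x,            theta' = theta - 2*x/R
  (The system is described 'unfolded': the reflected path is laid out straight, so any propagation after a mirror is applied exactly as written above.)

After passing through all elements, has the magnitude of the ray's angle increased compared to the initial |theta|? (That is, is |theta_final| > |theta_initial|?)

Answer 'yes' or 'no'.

Answer: yes

Derivation:
Initial: x=-9.0000 theta=-0.2000
After 1 (propagate distance d=25): x=-14.0000 theta=-0.2000
After 2 (thin lens f=-36): x=-14.0000 theta=-53/90 (≈-0.5889)
After 3 (propagate distance d=21): x=-791/30 (≈-26.3667) theta=-53/90 (≈-0.5889)
After 4 (thin lens f=31): x=-791/30 (≈-26.3667) theta=73/279 (≈0.2616)
After 5 (propagate distance d=17): x=-61153/2790 (≈-21.9186) theta=73/279 (≈0.2616)
After 6 (curved mirror R=76): x=-61153/2790 (≈-21.9186) theta=9877/11780 (≈0.8385)
After 7 (propagate distance d=28 (to screen)): x=16519/10602 (≈1.5581) theta=9877/11780 (≈0.8385)
|theta_initial|=0.2000 |theta_final|=9877/11780 (≈0.8385) -> increased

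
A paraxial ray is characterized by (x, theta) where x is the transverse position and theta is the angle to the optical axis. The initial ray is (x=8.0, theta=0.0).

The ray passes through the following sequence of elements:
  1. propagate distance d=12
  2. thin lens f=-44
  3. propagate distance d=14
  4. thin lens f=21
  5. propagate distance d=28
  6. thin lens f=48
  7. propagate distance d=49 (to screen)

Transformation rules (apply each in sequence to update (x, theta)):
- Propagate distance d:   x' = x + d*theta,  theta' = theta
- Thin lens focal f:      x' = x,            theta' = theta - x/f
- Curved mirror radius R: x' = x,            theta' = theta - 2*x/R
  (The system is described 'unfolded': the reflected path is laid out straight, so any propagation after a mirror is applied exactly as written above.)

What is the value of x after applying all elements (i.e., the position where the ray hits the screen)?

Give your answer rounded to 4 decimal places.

Initial: x=8.0000 theta=0.0000
After 1 (propagate distance d=12): x=8.0000 theta=0.0000
After 2 (thin lens f=-44): x=8.0000 theta=2/11 (≈0.1818)
After 3 (propagate distance d=14): x=116/11 (≈10.5455) theta=2/11 (≈0.1818)
After 4 (thin lens f=21): x=116/11 (≈10.5455) theta=-74/231 (≈-0.3203)
After 5 (propagate distance d=28): x=52/33 (≈1.5758) theta=-74/231 (≈-0.3203)
After 6 (thin lens f=48): x=52/33 (≈1.5758) theta=-89/252 (≈-0.3532)
After 7 (propagate distance d=49 (to screen)): x=-6229/396 (≈-15.7298) theta=-89/252 (≈-0.3532)
Rounded to 4 decimal places: x = -15.7298

Answer: -15.7298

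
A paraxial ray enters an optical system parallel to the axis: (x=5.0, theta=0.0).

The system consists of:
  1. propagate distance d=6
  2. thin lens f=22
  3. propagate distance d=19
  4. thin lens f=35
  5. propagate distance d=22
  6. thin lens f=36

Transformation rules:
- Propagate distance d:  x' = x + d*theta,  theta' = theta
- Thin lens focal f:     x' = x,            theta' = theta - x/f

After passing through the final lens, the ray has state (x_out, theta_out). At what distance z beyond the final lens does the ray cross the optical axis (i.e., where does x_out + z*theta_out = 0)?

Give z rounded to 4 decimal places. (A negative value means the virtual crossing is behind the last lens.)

Answer: -41.3124

Derivation:
Initial: x=5.0000 theta=0.0000
After 1 (propagate distance d=6): x=5.0000 theta=0.0000
After 2 (thin lens f=22): x=5.0000 theta=-5/22 (≈-0.2273)
After 3 (propagate distance d=19): x=15/22 (≈0.6818) theta=-5/22 (≈-0.2273)
After 4 (thin lens f=35): x=15/22 (≈0.6818) theta=-19/77 (≈-0.2468)
After 5 (propagate distance d=22): x=-731/154 (≈-4.7468) theta=-19/77 (≈-0.2468)
After 6 (thin lens f=36): x=-731/154 (≈-4.7468) theta=-91/792 (≈-0.1149)
z_focus = -x_out/theta_out = -(-731/154)/(-91/792) = -26316/637 ≈ -41.3124
Rounded to 4 decimal places: z = -41.3124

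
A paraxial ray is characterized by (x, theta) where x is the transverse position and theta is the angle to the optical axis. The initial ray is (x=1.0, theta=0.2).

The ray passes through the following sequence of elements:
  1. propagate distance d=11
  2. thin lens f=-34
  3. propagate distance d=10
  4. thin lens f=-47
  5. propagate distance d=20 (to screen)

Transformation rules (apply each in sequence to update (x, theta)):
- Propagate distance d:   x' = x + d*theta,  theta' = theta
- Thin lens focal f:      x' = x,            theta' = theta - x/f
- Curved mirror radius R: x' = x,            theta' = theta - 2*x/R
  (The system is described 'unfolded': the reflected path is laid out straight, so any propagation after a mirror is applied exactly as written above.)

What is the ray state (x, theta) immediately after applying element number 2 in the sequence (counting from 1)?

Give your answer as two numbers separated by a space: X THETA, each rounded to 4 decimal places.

Initial: x=1.0000 theta=0.2000
After 1 (propagate distance d=11): x=3.2000 theta=0.2000
After 2 (thin lens f=-34): x=3.2000 theta=5/17 (≈0.2941)
Rounded to 4 decimal places: x = 3.2000, theta = 0.2941

Answer: 3.2000 0.2941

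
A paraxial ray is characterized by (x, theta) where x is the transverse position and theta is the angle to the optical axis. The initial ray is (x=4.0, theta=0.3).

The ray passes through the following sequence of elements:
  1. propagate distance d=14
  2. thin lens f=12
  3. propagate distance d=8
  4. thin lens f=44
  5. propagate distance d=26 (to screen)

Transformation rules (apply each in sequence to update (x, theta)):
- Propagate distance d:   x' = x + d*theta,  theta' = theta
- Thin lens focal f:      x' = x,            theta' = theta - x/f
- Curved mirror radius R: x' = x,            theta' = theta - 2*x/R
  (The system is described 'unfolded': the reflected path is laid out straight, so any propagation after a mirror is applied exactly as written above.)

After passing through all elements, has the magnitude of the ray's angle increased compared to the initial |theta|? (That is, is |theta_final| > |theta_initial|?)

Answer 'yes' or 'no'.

Answer: yes

Derivation:
Initial: x=4.0000 theta=0.3000
After 1 (propagate distance d=14): x=8.2000 theta=0.3000
After 2 (thin lens f=12): x=8.2000 theta=-23/60 (≈-0.3833)
After 3 (propagate distance d=8): x=77/15 (≈5.1333) theta=-23/60 (≈-0.3833)
After 4 (thin lens f=44): x=77/15 (≈5.1333) theta=-0.5000
After 5 (propagate distance d=26 (to screen)): x=-118/15 (≈-7.8667) theta=-0.5000
|theta_initial|=0.3000 |theta_final|=0.5000 -> increased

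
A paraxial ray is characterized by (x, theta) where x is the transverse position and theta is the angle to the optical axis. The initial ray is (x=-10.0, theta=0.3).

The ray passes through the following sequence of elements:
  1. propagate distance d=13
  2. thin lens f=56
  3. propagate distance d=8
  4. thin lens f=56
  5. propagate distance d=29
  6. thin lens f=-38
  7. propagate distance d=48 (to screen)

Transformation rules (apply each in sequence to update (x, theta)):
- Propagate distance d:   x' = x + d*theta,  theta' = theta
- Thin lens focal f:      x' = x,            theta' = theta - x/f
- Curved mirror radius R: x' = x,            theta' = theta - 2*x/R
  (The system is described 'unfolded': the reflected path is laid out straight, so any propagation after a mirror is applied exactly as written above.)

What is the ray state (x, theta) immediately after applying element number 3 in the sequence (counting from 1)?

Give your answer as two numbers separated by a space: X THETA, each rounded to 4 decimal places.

Answer: -2.8286 0.4089

Derivation:
Initial: x=-10.0000 theta=0.3000
After 1 (propagate distance d=13): x=-6.1000 theta=0.3000
After 2 (thin lens f=56): x=-6.1000 theta=229/560 (≈0.4089)
After 3 (propagate distance d=8): x=-99/35 (≈-2.8286) theta=229/560 (≈0.4089)
Rounded to 4 decimal places: x = -2.8286, theta = 0.4089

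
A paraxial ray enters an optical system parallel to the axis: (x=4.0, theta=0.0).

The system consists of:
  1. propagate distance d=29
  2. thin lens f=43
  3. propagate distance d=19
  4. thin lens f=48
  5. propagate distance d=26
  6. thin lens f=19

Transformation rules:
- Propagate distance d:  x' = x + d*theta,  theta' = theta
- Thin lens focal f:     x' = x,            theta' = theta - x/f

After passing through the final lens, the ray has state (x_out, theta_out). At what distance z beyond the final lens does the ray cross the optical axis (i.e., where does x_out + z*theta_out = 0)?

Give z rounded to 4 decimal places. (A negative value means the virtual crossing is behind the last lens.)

Initial: x=4.0000 theta=0.0000
After 1 (propagate distance d=29): x=4.0000 theta=0.0000
After 2 (thin lens f=43): x=4.0000 theta=-4/43 (≈-0.0930)
After 3 (propagate distance d=19): x=96/43 (≈2.2326) theta=-4/43 (≈-0.0930)
After 4 (thin lens f=48): x=96/43 (≈2.2326) theta=-6/43 (≈-0.1395)
After 5 (propagate distance d=26): x=-60/43 (≈-1.3953) theta=-6/43 (≈-0.1395)
After 6 (thin lens f=19): x=-60/43 (≈-1.3953) theta=-54/817 (≈-0.0661)
z_focus = -x_out/theta_out = -(-60/43)/(-54/817) = -190/9 ≈ -21.1111
Rounded to 4 decimal places: z = -21.1111

Answer: -21.1111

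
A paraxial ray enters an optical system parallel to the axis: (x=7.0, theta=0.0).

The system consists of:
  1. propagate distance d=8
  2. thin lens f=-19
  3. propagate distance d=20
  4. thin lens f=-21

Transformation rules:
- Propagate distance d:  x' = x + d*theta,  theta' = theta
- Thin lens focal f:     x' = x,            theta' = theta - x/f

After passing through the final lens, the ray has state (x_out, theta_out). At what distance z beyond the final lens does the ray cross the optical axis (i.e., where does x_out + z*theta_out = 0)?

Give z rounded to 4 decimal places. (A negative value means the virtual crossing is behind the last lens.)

Initial: x=7.0000 theta=0.0000
After 1 (propagate distance d=8): x=7.0000 theta=0.0000
After 2 (thin lens f=-19): x=7.0000 theta=7/19 (≈0.3684)
After 3 (propagate distance d=20): x=273/19 (≈14.3684) theta=7/19 (≈0.3684)
After 4 (thin lens f=-21): x=273/19 (≈14.3684) theta=20/19 (≈1.0526)
z_focus = -x_out/theta_out = -(273/19)/(20/19) = -13.6500
Rounded to 4 decimal places: z = -13.6500

Answer: -13.6500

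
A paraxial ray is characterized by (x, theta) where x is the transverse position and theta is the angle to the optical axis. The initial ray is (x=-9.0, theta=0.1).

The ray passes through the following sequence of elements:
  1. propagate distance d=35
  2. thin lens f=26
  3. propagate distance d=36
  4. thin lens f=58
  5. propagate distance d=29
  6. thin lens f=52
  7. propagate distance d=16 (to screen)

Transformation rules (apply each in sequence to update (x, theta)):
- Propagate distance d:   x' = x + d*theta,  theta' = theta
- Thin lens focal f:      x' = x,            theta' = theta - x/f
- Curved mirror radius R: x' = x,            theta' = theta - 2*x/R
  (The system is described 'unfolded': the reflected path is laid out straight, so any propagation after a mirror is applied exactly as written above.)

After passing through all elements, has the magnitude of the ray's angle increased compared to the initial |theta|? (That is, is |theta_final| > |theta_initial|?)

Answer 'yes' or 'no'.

Answer: no

Derivation:
Initial: x=-9.0000 theta=0.1000
After 1 (propagate distance d=35): x=-5.5000 theta=0.1000
After 2 (thin lens f=26): x=-5.5000 theta=81/260 (≈0.3115)
After 3 (propagate distance d=36): x=743/130 (≈5.7154) theta=81/260 (≈0.3115)
After 4 (thin lens f=58): x=743/130 (≈5.7154) theta=803/3770 (≈0.2130)
After 5 (propagate distance d=29): x=773/65 (≈11.8923) theta=803/3770 (≈0.2130)
After 6 (thin lens f=52): x=773/65 (≈11.8923) theta=-1539/98020 (≈-0.0157)
After 7 (propagate distance d=16 (to screen)): x=57053/4901 (≈11.6411) theta=-1539/98020 (≈-0.0157)
|theta_initial|=0.1000 |theta_final|=1539/98020 (≈0.0157) -> not increased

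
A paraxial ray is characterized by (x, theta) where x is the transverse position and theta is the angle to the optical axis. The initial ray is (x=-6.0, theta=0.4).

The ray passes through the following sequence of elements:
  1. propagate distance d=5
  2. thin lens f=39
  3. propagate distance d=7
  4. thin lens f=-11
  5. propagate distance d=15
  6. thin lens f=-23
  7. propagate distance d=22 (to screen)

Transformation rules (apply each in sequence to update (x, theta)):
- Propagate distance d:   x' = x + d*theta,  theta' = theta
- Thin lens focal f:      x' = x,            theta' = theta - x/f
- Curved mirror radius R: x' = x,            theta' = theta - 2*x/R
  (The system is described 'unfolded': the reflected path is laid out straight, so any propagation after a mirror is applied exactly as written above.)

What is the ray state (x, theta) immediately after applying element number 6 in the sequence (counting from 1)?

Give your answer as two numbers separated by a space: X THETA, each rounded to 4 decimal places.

Answer: 6.3991 0.7370

Derivation:
Initial: x=-6.0000 theta=0.4000
After 1 (propagate distance d=5): x=-4.0000 theta=0.4000
After 2 (thin lens f=39): x=-4.0000 theta=98/195 (≈0.5026)
After 3 (propagate distance d=7): x=-94/195 (≈-0.4821) theta=98/195 (≈0.5026)
After 4 (thin lens f=-11): x=-94/195 (≈-0.4821) theta=328/715 (≈0.4587)
After 5 (propagate distance d=15): x=13726/2145 (≈6.3991) theta=328/715 (≈0.4587)
After 6 (thin lens f=-23): x=13726/2145 (≈6.3991) theta=36358/49335 (≈0.7370)
Rounded to 4 decimal places: x = 6.3991, theta = 0.7370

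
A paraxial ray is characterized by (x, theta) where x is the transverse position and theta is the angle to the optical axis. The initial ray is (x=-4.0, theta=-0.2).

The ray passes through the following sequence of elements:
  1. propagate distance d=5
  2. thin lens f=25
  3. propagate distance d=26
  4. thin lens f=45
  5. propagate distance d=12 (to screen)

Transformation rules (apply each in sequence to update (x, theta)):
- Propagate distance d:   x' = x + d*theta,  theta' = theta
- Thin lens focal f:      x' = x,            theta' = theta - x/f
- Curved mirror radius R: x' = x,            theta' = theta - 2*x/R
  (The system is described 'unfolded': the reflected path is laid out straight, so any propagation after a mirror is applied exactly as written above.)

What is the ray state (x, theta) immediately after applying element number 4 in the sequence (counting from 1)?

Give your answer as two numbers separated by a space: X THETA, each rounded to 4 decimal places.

Initial: x=-4.0000 theta=-0.2000
After 1 (propagate distance d=5): x=-5.0000 theta=-0.2000
After 2 (thin lens f=25): x=-5.0000 theta=0.0000
After 3 (propagate distance d=26): x=-5.0000 theta=0.0000
After 4 (thin lens f=45): x=-5.0000 theta=1/9 (≈0.1111)
Rounded to 4 decimal places: x = -5.0000, theta = 0.1111

Answer: -5.0000 0.1111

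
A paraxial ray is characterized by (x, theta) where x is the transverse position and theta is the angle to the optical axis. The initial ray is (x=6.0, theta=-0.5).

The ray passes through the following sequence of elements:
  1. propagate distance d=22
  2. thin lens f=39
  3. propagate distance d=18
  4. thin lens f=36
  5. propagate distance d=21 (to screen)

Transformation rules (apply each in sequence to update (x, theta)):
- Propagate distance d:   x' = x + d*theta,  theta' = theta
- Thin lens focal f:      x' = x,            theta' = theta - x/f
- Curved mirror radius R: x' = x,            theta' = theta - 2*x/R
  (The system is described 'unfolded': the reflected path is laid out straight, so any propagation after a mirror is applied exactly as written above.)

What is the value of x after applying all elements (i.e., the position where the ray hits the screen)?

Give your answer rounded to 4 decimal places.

Initial: x=6.0000 theta=-0.5000
After 1 (propagate distance d=22): x=-5.0000 theta=-0.5000
After 2 (thin lens f=39): x=-5.0000 theta=-29/78 (≈-0.3718)
After 3 (propagate distance d=18): x=-152/13 (≈-11.6923) theta=-29/78 (≈-0.3718)
After 4 (thin lens f=36): x=-152/13 (≈-11.6923) theta=-11/234 (≈-0.0470)
After 5 (propagate distance d=21 (to screen)): x=-989/78 (≈-12.6795) theta=-11/234 (≈-0.0470)
Rounded to 4 decimal places: x = -12.6795

Answer: -12.6795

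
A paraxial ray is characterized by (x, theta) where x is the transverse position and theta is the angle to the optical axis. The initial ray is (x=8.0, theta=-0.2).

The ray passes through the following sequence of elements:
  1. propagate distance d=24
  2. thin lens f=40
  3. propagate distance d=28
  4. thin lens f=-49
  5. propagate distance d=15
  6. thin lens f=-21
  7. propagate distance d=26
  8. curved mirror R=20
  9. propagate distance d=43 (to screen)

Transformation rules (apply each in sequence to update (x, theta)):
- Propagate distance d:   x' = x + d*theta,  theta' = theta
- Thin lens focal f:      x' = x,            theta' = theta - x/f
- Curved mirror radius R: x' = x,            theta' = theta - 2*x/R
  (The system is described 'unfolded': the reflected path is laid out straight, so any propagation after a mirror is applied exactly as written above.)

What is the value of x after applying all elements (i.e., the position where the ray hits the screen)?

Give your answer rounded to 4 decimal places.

Answer: 70.8079

Derivation:
Initial: x=8.0000 theta=-0.2000
After 1 (propagate distance d=24): x=3.2000 theta=-0.2000
After 2 (thin lens f=40): x=3.2000 theta=-0.2800
After 3 (propagate distance d=28): x=-4.6400 theta=-0.2800
After 4 (thin lens f=-49): x=-4.6400 theta=-459/1225 (≈-0.3747)
After 5 (propagate distance d=15): x=-12569/1225 (≈-10.2604) theta=-459/1225 (≈-0.3747)
After 6 (thin lens f=-21): x=-12569/1225 (≈-10.2604) theta=-22208/25725 (≈-0.8633)
After 7 (propagate distance d=26): x=-841357/25725 (≈-32.7058) theta=-22208/25725 (≈-0.8633)
After 8 (curved mirror R=20): x=-841357/25725 (≈-32.7058) theta=619277/257250 (≈2.4073)
After 9 (propagate distance d=43 (to screen)): x=18215341/257250 (≈70.8079) theta=619277/257250 (≈2.4073)
Rounded to 4 decimal places: x = 70.8079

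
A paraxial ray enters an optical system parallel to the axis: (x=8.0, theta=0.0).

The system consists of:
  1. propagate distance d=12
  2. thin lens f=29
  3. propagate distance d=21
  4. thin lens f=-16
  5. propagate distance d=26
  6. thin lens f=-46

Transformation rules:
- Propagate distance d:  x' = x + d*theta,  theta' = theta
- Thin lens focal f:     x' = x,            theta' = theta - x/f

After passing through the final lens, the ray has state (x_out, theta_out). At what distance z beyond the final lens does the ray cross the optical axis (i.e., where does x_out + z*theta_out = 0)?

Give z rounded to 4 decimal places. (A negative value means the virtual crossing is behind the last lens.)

Initial: x=8.0000 theta=0.0000
After 1 (propagate distance d=12): x=8.0000 theta=0.0000
After 2 (thin lens f=29): x=8.0000 theta=-8/29 (≈-0.2759)
After 3 (propagate distance d=21): x=64/29 (≈2.2069) theta=-8/29 (≈-0.2759)
After 4 (thin lens f=-16): x=64/29 (≈2.2069) theta=-4/29 (≈-0.1379)
After 5 (propagate distance d=26): x=-40/29 (≈-1.3793) theta=-4/29 (≈-0.1379)
After 6 (thin lens f=-46): x=-40/29 (≈-1.3793) theta=-112/667 (≈-0.1679)
z_focus = -x_out/theta_out = -(-40/29)/(-112/667) = -115/14 ≈ -8.2143
Rounded to 4 decimal places: z = -8.2143

Answer: -8.2143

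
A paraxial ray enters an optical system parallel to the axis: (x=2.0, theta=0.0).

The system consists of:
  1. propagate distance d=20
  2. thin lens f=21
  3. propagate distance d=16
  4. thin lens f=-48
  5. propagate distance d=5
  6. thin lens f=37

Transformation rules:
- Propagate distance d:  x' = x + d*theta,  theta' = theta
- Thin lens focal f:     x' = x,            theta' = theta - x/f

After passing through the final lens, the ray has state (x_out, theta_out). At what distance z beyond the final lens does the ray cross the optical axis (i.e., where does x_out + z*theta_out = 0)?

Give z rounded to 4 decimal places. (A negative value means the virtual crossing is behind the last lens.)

Answer: 0.5724

Derivation:
Initial: x=2.0000 theta=0.0000
After 1 (propagate distance d=20): x=2.0000 theta=0.0000
After 2 (thin lens f=21): x=2.0000 theta=-2/21 (≈-0.0952)
After 3 (propagate distance d=16): x=10/21 (≈0.4762) theta=-2/21 (≈-0.0952)
After 4 (thin lens f=-48): x=10/21 (≈0.4762) theta=-43/504 (≈-0.0853)
After 5 (propagate distance d=5): x=25/504 (≈0.0496) theta=-43/504 (≈-0.0853)
After 6 (thin lens f=37): x=25/504 (≈0.0496) theta=-202/2331 (≈-0.0867)
z_focus = -x_out/theta_out = -(25/504)/(-202/2331) = 925/1616 ≈ 0.5724
Rounded to 4 decimal places: z = 0.5724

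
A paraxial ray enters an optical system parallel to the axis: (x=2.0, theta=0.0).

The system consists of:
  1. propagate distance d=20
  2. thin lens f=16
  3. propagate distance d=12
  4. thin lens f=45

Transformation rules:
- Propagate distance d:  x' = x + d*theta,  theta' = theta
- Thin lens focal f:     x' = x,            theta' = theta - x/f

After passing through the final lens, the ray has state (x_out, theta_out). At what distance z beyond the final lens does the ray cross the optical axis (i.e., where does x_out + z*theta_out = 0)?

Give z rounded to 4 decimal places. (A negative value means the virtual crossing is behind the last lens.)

Answer: 3.6735

Derivation:
Initial: x=2.0000 theta=0.0000
After 1 (propagate distance d=20): x=2.0000 theta=0.0000
After 2 (thin lens f=16): x=2.0000 theta=-0.1250
After 3 (propagate distance d=12): x=0.5000 theta=-0.1250
After 4 (thin lens f=45): x=0.5000 theta=-49/360 (≈-0.1361)
z_focus = -x_out/theta_out = -(0.5000)/(-49/360) = 180/49 ≈ 3.6735
Rounded to 4 decimal places: z = 3.6735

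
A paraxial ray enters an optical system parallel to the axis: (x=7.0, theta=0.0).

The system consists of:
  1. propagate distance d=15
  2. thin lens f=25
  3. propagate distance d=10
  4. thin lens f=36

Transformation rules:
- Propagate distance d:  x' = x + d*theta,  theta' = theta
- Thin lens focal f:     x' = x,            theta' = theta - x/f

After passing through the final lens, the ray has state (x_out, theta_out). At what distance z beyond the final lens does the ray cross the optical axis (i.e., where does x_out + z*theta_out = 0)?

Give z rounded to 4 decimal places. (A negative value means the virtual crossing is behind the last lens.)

Initial: x=7.0000 theta=0.0000
After 1 (propagate distance d=15): x=7.0000 theta=0.0000
After 2 (thin lens f=25): x=7.0000 theta=-0.2800
After 3 (propagate distance d=10): x=4.2000 theta=-0.2800
After 4 (thin lens f=36): x=4.2000 theta=-119/300 (≈-0.3967)
z_focus = -x_out/theta_out = -(4.2000)/(-119/300) = 180/17 ≈ 10.5882
Rounded to 4 decimal places: z = 10.5882

Answer: 10.5882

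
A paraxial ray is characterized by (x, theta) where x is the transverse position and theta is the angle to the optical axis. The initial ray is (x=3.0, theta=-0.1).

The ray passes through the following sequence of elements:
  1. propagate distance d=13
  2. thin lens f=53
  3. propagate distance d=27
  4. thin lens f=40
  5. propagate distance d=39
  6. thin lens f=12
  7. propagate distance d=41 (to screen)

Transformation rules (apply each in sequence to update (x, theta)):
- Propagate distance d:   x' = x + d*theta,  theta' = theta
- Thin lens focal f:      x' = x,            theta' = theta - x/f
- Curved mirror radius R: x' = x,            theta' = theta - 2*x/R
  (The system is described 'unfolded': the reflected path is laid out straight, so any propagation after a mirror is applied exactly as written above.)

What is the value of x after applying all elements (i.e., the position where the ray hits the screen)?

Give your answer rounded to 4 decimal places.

Answer: 9.0584

Derivation:
Initial: x=3.0000 theta=-0.1000
After 1 (propagate distance d=13): x=1.7000 theta=-0.1000
After 2 (thin lens f=53): x=1.7000 theta=-7/53 (≈-0.1321)
After 3 (propagate distance d=27): x=-989/530 (≈-1.8660) theta=-7/53 (≈-0.1321)
After 4 (thin lens f=40): x=-989/530 (≈-1.8660) theta=-1811/21200 (≈-0.0854)
After 5 (propagate distance d=39): x=-110189/21200 (≈-5.1976) theta=-1811/21200 (≈-0.0854)
After 6 (thin lens f=12): x=-110189/21200 (≈-5.1976) theta=1669/4800 (≈0.3477)
After 7 (propagate distance d=41 (to screen)): x=2304469/254400 (≈9.0584) theta=1669/4800 (≈0.3477)
Rounded to 4 decimal places: x = 9.0584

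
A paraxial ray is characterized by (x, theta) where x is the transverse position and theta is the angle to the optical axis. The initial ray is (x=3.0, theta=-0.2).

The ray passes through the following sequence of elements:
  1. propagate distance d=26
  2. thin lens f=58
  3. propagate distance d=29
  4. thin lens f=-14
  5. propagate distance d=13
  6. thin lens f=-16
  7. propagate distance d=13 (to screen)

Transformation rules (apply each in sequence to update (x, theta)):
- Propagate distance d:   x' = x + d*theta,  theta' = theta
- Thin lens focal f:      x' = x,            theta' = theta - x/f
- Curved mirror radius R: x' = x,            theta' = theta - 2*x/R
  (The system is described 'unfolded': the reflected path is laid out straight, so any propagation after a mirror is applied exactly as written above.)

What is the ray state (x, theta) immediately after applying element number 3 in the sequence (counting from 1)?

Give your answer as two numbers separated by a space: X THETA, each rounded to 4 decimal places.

Answer: -6.9000 -0.1621

Derivation:
Initial: x=3.0000 theta=-0.2000
After 1 (propagate distance d=26): x=-2.2000 theta=-0.2000
After 2 (thin lens f=58): x=-2.2000 theta=-47/290 (≈-0.1621)
After 3 (propagate distance d=29): x=-6.9000 theta=-47/290 (≈-0.1621)
Rounded to 4 decimal places: x = -6.9000, theta = -0.1621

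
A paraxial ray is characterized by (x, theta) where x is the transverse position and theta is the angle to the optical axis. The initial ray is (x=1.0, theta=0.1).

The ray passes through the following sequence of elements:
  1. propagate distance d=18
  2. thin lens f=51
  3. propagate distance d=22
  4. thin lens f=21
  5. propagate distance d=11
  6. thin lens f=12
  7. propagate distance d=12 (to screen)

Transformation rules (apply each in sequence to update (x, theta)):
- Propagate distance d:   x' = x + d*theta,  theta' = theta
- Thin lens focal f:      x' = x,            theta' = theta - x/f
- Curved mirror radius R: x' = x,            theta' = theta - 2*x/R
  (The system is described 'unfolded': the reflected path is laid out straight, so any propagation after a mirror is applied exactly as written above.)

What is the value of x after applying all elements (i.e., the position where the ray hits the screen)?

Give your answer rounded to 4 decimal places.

Initial: x=1.0000 theta=0.1000
After 1 (propagate distance d=18): x=2.8000 theta=0.1000
After 2 (thin lens f=51): x=2.8000 theta=23/510 (≈0.0451)
After 3 (propagate distance d=22): x=967/255 (≈3.7922) theta=23/510 (≈0.0451)
After 4 (thin lens f=21): x=967/255 (≈3.7922) theta=-1451/10710 (≈-0.1355)
After 5 (propagate distance d=11): x=24653/10710 (≈2.3019) theta=-1451/10710 (≈-0.1355)
After 6 (thin lens f=12): x=24653/10710 (≈2.3019) theta=-8413/25704 (≈-0.3273)
After 7 (propagate distance d=12 (to screen)): x=-2902/1785 (≈-1.6258) theta=-8413/25704 (≈-0.3273)
Rounded to 4 decimal places: x = -1.6258

Answer: -1.6258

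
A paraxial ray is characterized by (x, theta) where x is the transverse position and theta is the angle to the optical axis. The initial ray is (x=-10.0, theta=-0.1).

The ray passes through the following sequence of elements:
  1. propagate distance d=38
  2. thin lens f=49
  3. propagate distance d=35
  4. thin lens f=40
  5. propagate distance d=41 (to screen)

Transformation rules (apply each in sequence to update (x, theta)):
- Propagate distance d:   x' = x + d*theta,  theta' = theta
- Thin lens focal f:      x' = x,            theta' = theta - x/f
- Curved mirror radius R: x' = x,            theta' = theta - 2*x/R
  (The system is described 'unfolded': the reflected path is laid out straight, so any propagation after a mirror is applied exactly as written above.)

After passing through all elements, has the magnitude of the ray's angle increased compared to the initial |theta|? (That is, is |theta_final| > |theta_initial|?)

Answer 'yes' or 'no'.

Initial: x=-10.0000 theta=-0.1000
After 1 (propagate distance d=38): x=-13.8000 theta=-0.1000
After 2 (thin lens f=49): x=-13.8000 theta=89/490 (≈0.1816)
After 3 (propagate distance d=35): x=-521/70 (≈-7.4429) theta=89/490 (≈0.1816)
After 4 (thin lens f=40): x=-521/70 (≈-7.4429) theta=7207/19600 (≈0.3677)
After 5 (propagate distance d=41 (to screen)): x=149607/19600 (≈7.6330) theta=7207/19600 (≈0.3677)
|theta_initial|=0.1000 |theta_final|=7207/19600 (≈0.3677) -> increased

Answer: yes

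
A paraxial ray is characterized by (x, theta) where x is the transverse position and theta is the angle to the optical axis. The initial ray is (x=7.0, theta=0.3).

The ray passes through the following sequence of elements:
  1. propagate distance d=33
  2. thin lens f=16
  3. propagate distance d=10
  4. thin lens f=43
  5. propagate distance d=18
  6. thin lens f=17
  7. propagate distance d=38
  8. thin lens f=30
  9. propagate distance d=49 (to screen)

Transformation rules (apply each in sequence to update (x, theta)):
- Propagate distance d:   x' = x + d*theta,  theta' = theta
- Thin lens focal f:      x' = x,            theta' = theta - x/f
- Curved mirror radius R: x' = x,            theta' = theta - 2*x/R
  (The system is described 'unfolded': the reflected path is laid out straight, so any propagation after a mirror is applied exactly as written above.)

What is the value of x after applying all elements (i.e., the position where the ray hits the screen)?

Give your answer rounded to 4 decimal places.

Answer: -7.0843

Derivation:
Initial: x=7.0000 theta=0.3000
After 1 (propagate distance d=33): x=16.9000 theta=0.3000
After 2 (thin lens f=16): x=16.9000 theta=-121/160 (≈-0.7563)
After 3 (propagate distance d=10): x=9.3375 theta=-121/160 (≈-0.7563)
After 4 (thin lens f=43): x=9.3375 theta=-6697/6880 (≈-0.9734)
After 5 (propagate distance d=18): x=-3519/430 (≈-8.1837) theta=-6697/6880 (≈-0.9734)
After 6 (thin lens f=17): x=-3519/430 (≈-8.1837) theta=-677/1376 (≈-0.4920)
After 7 (propagate distance d=38): x=-92467/3440 (≈-26.8799) theta=-677/1376 (≈-0.4920)
After 8 (thin lens f=30): x=-92467/3440 (≈-26.8799) theta=10423/25800 (≈0.4040)
After 9 (propagate distance d=49 (to screen)): x=-365551/51600 (≈-7.0843) theta=10423/25800 (≈0.4040)
Rounded to 4 decimal places: x = -7.0843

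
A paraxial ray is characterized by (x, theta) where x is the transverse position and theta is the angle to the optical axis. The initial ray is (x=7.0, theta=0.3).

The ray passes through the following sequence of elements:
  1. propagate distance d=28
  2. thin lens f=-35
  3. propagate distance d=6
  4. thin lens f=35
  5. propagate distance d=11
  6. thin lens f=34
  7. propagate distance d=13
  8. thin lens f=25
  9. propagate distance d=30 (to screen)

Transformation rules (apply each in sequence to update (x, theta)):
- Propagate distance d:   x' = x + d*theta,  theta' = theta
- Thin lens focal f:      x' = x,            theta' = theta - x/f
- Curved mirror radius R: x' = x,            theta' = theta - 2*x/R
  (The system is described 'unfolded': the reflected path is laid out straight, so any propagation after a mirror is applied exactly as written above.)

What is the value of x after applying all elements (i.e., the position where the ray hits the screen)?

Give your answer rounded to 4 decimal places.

Initial: x=7.0000 theta=0.3000
After 1 (propagate distance d=28): x=15.4000 theta=0.3000
After 2 (thin lens f=-35): x=15.4000 theta=0.7400
After 3 (propagate distance d=6): x=19.8400 theta=0.7400
After 4 (thin lens f=35): x=19.8400 theta=303/1750 (≈0.1731)
After 5 (propagate distance d=11): x=38053/1750 (≈21.7446) theta=303/1750 (≈0.1731)
After 6 (thin lens f=34): x=38053/1750 (≈21.7446) theta=-27751/59500 (≈-0.4664)
After 7 (propagate distance d=13): x=933039/59500 (≈15.6813) theta=-27751/59500 (≈-0.4664)
After 8 (thin lens f=25): x=933039/59500 (≈15.6813) theta=-116201/106250 (≈-1.0937)
After 9 (propagate distance d=30 (to screen)): x=-5095689/297500 (≈-17.1284) theta=-116201/106250 (≈-1.0937)
Rounded to 4 decimal places: x = -17.1284

Answer: -17.1284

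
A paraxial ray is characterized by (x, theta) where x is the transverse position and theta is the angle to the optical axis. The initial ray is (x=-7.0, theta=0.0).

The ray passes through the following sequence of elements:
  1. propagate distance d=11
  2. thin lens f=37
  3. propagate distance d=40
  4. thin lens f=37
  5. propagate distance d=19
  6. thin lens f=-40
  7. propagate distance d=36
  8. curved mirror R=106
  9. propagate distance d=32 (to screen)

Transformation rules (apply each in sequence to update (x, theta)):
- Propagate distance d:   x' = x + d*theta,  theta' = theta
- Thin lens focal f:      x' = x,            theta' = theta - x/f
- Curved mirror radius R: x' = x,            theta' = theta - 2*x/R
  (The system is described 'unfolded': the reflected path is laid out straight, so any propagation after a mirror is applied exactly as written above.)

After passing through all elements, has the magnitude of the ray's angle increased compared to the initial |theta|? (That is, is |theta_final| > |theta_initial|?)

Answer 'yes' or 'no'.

Answer: yes

Derivation:
Initial: x=-7.0000 theta=0.0000
After 1 (propagate distance d=11): x=-7.0000 theta=0.0000
After 2 (thin lens f=37): x=-7.0000 theta=7/37 (≈0.1892)
After 3 (propagate distance d=40): x=21/37 (≈0.5676) theta=7/37 (≈0.1892)
After 4 (thin lens f=37): x=21/37 (≈0.5676) theta=238/1369 (≈0.1738)
After 5 (propagate distance d=19): x=5299/1369 (≈3.8707) theta=238/1369 (≈0.1738)
After 6 (thin lens f=-40): x=5299/1369 (≈3.8707) theta=14819/54760 (≈0.2706)
After 7 (propagate distance d=36): x=186361/13690 (≈13.6129) theta=14819/54760 (≈0.2706)
After 8 (curved mirror R=106): x=186361/13690 (≈13.6129) theta=39963/2902280 (≈0.0138)
After 9 (propagate distance d=32 (to screen)): x=10196837/725570 (≈14.0536) theta=39963/2902280 (≈0.0138)
|theta_initial|=0.0000 |theta_final|=39963/2902280 (≈0.0138) -> increased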